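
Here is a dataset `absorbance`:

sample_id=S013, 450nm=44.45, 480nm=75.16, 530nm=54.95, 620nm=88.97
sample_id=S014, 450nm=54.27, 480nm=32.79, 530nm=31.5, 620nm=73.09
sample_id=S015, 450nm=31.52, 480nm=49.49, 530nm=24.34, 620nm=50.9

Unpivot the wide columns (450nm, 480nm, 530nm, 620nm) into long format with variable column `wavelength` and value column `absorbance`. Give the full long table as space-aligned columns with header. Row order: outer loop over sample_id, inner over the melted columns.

sample_id  wavelength  absorbance
S013       450nm       44.45     
S013       480nm       75.16     
S013       530nm       54.95     
S013       620nm       88.97     
S014       450nm       54.27     
S014       480nm       32.79     
S014       530nm       31.5      
S014       620nm       73.09     
S015       450nm       31.52     
S015       480nm       49.49     
S015       530nm       24.34     
S015       620nm       50.9      

Each (sample_id, column) pair becomes one row: 3 × 4 = 12 rows.
For example, (S013, 450nm) → absorbance=44.45.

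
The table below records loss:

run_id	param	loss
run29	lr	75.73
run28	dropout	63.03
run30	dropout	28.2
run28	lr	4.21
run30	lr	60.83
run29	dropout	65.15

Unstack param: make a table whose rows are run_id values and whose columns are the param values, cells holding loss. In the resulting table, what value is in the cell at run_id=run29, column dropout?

Wide layout: rows indexed by run_id, columns are the 2 distinct param values (lr, dropout).
Cell (run_id=run29, param=dropout) draws from the long row where run_id=run29 and param=dropout, which has loss=65.15.

65.15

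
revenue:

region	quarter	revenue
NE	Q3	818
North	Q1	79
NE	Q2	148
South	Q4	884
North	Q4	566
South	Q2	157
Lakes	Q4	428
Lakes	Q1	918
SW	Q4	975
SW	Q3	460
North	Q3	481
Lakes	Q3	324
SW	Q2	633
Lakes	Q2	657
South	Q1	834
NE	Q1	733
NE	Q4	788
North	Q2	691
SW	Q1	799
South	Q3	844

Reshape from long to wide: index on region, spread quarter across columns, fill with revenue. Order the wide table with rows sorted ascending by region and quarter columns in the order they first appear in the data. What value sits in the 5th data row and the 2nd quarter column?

With rows sorted ascending by region, row 5 is region=South. quarter columns in first-appearance order: Q3, Q1, Q2, Q4; column 2 is Q1.
Long rows with region=South, quarter=Q1: revenue = 834.

834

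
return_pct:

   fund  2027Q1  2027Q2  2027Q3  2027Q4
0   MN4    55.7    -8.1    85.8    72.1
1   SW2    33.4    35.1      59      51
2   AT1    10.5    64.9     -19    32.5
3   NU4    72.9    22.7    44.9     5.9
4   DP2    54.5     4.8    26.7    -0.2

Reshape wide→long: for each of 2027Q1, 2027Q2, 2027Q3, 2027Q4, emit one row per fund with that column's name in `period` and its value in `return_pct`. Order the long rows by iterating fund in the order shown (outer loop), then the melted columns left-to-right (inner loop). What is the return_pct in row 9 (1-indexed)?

20 rows total (5 × 4). Row 9: index ⌊(9-1)/4⌋ = 2 into fund → AT1; (9-1) mod 4 = 0 into the melted columns → 2027Q1.
So row 9 is (AT1, 2027Q1, 10.5); return_pct = 10.5.

10.5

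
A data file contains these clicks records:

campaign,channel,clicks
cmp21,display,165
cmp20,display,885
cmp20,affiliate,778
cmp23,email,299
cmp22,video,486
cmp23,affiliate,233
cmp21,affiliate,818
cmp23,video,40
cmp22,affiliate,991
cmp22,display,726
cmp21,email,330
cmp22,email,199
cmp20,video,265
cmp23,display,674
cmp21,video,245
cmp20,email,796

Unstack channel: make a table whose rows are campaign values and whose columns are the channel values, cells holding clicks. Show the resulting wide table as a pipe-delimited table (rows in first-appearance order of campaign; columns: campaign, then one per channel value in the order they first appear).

| campaign | display | affiliate | email | video |
| cmp21 | 165 | 818 | 330 | 245 |
| cmp20 | 885 | 778 | 796 | 265 |
| cmp23 | 674 | 233 | 299 | 40 |
| cmp22 | 726 | 991 | 199 | 486 |

Columns: campaign plus the 4 distinct channel values (display, affiliate, email, video).
For example, row cmp21 column display takes clicks=165 from the long row (cmp21, display).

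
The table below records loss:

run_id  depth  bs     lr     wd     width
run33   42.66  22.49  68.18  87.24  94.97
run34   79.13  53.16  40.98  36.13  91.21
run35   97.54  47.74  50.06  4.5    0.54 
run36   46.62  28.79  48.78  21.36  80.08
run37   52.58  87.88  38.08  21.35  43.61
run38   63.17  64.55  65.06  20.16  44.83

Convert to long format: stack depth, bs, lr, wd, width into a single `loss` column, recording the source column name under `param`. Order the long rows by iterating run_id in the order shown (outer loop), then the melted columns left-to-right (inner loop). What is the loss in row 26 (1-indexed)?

63.17

30 rows total (6 × 5). Row 26: index ⌊(26-1)/5⌋ = 5 into run_id → run38; (26-1) mod 5 = 0 into the melted columns → depth.
So row 26 is (run38, depth, 63.17); loss = 63.17.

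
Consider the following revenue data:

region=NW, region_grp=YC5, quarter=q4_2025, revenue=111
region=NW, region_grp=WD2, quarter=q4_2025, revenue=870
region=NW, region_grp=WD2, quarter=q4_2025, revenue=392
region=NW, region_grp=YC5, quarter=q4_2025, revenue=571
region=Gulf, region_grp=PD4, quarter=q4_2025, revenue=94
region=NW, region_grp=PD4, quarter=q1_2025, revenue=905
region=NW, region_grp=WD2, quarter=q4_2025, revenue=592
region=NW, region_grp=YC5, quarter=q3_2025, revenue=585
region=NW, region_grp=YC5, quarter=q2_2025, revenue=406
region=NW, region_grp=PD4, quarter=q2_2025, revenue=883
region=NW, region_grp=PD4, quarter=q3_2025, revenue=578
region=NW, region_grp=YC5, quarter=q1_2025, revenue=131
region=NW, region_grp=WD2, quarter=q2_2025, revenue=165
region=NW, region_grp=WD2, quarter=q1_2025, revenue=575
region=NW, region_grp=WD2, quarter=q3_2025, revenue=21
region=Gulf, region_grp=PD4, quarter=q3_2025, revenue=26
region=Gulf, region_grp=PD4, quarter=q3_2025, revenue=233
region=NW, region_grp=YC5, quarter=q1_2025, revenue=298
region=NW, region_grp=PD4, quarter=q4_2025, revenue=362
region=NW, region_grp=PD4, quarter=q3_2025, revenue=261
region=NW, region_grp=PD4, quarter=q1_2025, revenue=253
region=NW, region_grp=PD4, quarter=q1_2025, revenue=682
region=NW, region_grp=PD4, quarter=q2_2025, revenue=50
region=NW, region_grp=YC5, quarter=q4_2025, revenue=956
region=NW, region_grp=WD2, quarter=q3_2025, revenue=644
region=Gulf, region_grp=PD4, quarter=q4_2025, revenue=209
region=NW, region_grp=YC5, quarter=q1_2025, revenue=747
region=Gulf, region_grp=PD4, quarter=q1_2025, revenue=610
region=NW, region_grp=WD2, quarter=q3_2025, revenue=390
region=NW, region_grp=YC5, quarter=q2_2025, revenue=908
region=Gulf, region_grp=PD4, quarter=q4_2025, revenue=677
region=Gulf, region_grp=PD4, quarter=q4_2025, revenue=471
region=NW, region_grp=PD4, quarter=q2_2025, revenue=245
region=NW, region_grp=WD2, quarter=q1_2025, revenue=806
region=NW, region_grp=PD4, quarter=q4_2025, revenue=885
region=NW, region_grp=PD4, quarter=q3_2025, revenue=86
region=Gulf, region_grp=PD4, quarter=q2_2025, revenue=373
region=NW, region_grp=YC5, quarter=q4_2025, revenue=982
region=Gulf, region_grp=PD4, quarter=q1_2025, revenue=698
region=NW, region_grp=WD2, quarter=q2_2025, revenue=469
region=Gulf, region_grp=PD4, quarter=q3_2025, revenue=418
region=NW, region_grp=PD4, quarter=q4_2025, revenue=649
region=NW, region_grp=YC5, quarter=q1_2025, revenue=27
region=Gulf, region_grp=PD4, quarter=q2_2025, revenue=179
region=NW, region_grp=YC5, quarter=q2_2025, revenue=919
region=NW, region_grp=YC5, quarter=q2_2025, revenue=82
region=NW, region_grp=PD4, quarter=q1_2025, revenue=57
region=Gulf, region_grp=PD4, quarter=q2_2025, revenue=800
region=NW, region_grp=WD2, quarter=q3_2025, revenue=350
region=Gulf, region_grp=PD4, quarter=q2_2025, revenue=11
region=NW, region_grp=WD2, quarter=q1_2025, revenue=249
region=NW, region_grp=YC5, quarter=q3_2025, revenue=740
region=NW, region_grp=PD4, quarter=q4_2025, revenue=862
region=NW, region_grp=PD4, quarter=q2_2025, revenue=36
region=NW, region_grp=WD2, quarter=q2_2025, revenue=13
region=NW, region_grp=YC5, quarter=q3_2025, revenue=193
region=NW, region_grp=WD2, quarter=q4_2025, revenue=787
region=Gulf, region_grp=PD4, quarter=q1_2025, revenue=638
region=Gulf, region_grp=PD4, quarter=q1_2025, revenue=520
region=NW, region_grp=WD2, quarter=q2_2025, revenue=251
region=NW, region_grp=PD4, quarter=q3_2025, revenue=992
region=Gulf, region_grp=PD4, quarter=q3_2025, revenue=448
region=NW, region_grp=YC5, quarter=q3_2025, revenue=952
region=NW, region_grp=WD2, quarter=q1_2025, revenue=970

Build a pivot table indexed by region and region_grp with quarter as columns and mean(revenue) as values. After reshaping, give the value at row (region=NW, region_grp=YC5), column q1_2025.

300.75

Rows with region=NW, region_grp=YC5 and quarter=q1_2025: revenue values are 131, 298, 747, 27.
(131 + 298 + 747 + 27) / 4 = 300.75.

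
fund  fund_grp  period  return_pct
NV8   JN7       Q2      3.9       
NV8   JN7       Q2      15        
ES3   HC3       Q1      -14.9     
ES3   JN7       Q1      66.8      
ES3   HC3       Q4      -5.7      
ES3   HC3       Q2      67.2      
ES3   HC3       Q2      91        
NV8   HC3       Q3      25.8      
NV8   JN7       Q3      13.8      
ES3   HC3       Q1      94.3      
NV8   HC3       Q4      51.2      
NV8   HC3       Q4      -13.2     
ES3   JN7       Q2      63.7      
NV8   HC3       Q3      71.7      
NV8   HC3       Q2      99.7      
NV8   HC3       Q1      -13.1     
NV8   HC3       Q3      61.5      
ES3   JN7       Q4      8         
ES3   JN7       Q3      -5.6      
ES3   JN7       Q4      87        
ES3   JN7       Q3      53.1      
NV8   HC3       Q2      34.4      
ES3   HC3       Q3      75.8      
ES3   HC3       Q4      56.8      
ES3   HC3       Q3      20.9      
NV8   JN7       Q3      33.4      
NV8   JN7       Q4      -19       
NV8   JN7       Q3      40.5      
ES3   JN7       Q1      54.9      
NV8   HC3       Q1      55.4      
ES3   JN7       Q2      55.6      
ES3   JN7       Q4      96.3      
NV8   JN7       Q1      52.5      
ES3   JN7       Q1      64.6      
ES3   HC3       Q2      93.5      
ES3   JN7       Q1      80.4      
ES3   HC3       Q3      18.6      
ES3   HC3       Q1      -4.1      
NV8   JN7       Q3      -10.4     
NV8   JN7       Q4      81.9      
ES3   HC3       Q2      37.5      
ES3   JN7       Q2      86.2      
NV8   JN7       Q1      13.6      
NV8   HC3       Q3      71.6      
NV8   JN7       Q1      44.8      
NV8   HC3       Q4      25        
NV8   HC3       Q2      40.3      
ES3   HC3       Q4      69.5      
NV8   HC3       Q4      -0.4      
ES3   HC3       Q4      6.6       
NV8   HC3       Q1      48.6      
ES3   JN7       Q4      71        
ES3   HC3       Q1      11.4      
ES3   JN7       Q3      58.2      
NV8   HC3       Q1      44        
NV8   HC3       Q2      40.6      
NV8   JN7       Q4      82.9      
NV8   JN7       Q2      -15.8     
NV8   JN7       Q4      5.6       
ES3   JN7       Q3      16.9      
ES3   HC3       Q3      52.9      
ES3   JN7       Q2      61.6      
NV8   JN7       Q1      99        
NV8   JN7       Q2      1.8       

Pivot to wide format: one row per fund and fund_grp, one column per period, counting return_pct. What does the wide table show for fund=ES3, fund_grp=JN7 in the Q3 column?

4

Rows with fund=ES3, fund_grp=JN7 and period=Q3: return_pct values are -5.6, 53.1, 58.2, 16.9.
4 rows match — count = 4.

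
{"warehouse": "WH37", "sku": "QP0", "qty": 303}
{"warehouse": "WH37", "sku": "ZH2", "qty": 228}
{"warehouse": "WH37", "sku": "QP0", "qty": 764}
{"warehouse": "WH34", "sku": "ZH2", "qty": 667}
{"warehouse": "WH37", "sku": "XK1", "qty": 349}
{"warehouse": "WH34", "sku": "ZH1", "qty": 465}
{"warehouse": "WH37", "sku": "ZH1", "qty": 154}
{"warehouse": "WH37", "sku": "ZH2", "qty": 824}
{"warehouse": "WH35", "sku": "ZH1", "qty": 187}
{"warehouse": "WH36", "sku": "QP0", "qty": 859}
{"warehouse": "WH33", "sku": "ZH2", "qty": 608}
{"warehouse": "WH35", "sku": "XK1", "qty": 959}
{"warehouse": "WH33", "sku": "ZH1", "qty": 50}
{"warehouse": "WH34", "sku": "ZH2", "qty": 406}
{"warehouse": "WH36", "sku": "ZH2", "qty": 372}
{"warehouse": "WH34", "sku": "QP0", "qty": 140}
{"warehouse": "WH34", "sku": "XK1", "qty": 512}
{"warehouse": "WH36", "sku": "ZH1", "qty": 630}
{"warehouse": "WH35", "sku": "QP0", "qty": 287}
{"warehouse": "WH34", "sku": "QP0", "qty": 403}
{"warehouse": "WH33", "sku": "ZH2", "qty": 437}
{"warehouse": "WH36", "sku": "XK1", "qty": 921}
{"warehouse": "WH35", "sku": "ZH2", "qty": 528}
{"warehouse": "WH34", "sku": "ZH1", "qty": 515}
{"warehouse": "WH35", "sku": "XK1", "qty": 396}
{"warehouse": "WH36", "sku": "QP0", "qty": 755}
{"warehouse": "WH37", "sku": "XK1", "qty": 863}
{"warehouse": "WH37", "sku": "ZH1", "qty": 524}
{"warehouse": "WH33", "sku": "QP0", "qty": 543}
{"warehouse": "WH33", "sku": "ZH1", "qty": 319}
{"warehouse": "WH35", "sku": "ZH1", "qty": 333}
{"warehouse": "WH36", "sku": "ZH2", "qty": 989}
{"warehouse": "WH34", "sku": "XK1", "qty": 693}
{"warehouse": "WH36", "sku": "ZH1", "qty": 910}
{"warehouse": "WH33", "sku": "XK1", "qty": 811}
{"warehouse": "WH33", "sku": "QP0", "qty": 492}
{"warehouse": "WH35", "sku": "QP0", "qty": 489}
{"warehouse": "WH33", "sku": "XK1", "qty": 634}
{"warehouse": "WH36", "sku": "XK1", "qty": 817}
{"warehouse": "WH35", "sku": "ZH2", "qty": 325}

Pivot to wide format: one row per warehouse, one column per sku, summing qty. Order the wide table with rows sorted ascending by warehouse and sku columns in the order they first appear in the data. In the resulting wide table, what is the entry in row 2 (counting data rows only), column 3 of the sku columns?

With rows sorted ascending by warehouse, row 2 is warehouse=WH34. sku columns in first-appearance order: QP0, ZH2, XK1, ZH1; column 3 is XK1.
Long rows with warehouse=WH34, sku=XK1: 512 + 693 = 1205.

1205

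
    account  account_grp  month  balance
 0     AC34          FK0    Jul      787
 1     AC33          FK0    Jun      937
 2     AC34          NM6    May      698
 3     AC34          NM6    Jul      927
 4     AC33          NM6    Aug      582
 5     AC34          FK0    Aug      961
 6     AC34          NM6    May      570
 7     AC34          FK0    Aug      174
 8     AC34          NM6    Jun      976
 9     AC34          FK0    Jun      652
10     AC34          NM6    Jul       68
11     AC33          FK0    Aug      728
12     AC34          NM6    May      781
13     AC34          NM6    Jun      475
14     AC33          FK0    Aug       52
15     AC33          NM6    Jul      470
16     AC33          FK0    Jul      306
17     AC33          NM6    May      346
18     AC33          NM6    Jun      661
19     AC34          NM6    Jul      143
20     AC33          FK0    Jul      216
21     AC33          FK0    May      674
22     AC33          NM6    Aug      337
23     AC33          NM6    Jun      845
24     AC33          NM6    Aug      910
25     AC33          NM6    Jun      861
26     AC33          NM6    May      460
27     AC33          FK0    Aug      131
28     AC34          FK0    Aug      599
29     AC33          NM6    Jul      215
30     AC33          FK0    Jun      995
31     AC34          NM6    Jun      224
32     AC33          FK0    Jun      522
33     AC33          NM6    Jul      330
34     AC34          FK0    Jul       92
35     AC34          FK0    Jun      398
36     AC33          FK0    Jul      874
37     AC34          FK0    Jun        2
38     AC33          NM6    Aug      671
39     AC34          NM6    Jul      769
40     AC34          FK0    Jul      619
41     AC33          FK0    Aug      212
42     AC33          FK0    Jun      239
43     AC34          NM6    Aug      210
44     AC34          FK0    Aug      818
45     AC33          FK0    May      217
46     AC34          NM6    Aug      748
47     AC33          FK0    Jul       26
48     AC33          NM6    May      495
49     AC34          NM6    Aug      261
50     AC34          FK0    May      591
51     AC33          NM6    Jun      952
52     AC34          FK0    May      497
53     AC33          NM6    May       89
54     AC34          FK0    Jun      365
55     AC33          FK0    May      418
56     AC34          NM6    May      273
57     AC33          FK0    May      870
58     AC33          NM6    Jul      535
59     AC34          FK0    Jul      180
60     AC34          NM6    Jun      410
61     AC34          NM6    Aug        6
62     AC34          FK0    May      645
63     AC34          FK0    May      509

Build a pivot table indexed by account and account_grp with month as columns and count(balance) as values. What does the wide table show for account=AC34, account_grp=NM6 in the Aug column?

4

Rows with account=AC34, account_grp=NM6 and month=Aug: balance values are 210, 748, 261, 6.
4 rows match — count = 4.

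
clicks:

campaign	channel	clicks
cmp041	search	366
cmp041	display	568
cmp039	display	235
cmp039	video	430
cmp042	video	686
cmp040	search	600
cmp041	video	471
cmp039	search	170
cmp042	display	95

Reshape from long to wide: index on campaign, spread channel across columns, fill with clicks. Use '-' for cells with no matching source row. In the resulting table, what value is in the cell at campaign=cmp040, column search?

600

The long row with campaign=cmp040, channel=search has clicks=600.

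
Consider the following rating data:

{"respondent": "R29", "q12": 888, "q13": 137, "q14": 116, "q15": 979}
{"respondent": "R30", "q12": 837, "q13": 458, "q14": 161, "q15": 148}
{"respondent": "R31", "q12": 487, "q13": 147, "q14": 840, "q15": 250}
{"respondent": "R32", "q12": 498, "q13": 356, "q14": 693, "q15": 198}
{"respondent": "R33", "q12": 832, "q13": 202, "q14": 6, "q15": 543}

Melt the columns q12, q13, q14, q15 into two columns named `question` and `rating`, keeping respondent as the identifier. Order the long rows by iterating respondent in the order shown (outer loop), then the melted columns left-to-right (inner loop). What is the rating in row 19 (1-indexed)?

20 rows total (5 × 4). Row 19: index ⌊(19-1)/4⌋ = 4 into respondent → R33; (19-1) mod 4 = 2 into the melted columns → q14.
So row 19 is (R33, q14, 6); rating = 6.

6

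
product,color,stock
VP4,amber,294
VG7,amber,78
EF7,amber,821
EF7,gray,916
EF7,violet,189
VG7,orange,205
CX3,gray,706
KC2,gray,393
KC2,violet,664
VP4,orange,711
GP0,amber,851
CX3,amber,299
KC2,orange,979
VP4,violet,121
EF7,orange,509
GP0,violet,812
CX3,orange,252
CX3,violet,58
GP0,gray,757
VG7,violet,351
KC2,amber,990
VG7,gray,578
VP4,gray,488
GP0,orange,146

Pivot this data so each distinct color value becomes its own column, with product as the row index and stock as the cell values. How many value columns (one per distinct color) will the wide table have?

4 distinct color values: amber, orange, gray, violet.

4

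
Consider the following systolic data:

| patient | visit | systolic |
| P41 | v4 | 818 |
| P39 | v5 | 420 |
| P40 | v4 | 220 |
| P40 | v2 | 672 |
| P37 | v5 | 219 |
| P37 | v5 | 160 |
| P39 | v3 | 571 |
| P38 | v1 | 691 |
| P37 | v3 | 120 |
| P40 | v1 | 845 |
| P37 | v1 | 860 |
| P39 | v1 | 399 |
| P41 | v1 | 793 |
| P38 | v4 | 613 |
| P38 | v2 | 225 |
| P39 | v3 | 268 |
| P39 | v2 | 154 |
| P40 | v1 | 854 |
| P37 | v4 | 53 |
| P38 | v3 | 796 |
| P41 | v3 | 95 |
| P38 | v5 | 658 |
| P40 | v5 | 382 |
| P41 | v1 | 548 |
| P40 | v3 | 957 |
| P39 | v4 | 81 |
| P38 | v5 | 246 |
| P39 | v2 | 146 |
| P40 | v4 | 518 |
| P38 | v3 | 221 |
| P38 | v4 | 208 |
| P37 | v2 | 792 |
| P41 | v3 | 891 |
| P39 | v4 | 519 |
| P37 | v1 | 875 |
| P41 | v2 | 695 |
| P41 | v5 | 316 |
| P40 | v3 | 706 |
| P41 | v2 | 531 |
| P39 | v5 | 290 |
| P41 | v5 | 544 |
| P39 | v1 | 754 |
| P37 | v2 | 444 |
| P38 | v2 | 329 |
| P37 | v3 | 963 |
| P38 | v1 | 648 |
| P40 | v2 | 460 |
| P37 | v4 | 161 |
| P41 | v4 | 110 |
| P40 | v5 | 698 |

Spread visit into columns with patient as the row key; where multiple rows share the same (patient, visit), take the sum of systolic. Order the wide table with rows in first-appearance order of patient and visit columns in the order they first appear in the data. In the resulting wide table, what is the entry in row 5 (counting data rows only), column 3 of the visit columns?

With rows in first-appearance order of patient, row 5 is patient=P38. visit columns in first-appearance order: v4, v5, v2, v3, v1; column 3 is v2.
Long rows with patient=P38, visit=v2: 225 + 329 = 554.

554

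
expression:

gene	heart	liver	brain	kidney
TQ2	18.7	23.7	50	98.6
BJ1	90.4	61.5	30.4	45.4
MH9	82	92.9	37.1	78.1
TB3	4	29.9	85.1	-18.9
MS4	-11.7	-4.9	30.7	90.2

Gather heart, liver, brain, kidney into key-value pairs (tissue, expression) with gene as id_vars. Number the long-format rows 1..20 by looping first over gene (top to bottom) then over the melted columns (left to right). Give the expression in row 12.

78.1

20 rows total (5 × 4). Row 12: index ⌊(12-1)/4⌋ = 2 into gene → MH9; (12-1) mod 4 = 3 into the melted columns → kidney.
So row 12 is (MH9, kidney, 78.1); expression = 78.1.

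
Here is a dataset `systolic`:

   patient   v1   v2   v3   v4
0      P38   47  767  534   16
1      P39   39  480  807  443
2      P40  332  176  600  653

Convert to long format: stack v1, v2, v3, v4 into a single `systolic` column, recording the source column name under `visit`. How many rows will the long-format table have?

12

3 patient values × 4 melted columns = 12 rows.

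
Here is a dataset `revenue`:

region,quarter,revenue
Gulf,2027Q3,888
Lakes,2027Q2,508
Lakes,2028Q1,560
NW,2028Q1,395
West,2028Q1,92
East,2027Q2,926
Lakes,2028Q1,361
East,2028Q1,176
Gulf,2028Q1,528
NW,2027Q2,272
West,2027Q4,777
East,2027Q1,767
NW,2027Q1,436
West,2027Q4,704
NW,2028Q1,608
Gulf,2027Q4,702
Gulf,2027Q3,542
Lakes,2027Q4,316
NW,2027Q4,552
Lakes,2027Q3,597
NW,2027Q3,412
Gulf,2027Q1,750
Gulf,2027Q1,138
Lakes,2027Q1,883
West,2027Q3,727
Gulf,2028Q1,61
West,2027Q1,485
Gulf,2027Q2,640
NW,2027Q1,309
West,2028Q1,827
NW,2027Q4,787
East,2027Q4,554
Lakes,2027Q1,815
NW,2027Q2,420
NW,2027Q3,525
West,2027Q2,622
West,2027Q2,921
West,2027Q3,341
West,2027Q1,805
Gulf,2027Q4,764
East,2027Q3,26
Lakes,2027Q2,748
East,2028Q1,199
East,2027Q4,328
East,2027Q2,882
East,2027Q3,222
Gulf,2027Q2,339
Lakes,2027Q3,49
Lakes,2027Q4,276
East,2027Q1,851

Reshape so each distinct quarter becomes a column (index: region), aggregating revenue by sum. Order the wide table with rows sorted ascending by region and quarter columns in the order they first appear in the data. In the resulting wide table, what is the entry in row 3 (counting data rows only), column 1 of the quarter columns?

With rows sorted ascending by region, row 3 is region=Lakes. quarter columns in first-appearance order: 2027Q3, 2027Q2, 2028Q1, 2027Q4, 2027Q1; column 1 is 2027Q3.
Long rows with region=Lakes, quarter=2027Q3: 597 + 49 = 646.

646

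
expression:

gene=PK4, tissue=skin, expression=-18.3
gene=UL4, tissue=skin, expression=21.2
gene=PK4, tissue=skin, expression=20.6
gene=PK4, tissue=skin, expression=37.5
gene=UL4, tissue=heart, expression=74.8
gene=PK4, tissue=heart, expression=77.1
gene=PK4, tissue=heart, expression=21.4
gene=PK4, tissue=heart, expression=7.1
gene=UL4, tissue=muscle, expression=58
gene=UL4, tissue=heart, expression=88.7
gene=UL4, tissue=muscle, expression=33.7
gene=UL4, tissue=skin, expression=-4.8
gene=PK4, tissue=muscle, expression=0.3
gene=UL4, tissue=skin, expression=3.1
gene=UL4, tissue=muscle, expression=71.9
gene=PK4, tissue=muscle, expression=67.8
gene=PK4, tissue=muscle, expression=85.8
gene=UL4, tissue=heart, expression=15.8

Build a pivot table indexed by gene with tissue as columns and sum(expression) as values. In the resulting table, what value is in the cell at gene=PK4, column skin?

39.8

Rows with gene=PK4 and tissue=skin: expression values are -18.3, 20.6, 37.5.
-18.3 + 20.6 + 37.5 = 39.8.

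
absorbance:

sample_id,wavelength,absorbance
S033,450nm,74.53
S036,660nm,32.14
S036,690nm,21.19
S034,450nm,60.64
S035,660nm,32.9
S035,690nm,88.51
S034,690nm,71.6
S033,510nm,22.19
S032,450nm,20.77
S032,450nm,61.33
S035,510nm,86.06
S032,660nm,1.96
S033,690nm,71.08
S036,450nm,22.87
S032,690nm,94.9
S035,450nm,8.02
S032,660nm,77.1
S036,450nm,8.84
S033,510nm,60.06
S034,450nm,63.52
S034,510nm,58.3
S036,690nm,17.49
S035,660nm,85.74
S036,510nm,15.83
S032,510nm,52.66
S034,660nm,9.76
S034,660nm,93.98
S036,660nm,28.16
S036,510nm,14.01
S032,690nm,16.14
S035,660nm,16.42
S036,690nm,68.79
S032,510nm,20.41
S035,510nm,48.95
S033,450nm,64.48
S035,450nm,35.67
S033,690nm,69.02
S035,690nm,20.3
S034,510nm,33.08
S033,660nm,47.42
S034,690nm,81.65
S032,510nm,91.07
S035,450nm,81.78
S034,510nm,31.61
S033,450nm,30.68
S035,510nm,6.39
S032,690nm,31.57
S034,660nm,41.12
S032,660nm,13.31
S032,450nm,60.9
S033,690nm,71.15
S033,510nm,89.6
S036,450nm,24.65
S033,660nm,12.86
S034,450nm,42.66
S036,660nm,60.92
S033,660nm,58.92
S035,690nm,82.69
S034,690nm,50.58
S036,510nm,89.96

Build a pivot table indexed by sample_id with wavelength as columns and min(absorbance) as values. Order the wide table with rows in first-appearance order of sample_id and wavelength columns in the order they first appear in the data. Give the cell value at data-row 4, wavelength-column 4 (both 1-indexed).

6.39

With rows in first-appearance order of sample_id, row 4 is sample_id=S035. wavelength columns in first-appearance order: 450nm, 660nm, 690nm, 510nm; column 4 is 510nm.
Long rows with sample_id=S035, wavelength=510nm: min(86.06, 48.95, 6.39) = 6.39.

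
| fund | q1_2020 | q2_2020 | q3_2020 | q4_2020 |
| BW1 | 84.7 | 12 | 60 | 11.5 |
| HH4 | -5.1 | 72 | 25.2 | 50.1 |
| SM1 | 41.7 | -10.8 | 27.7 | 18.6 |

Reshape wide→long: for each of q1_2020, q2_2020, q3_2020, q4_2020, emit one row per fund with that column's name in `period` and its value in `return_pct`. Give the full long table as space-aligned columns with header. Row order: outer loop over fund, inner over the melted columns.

fund  period   return_pct
BW1   q1_2020  84.7      
BW1   q2_2020  12        
BW1   q3_2020  60        
BW1   q4_2020  11.5      
HH4   q1_2020  -5.1      
HH4   q2_2020  72        
HH4   q3_2020  25.2      
HH4   q4_2020  50.1      
SM1   q1_2020  41.7      
SM1   q2_2020  -10.8     
SM1   q3_2020  27.7      
SM1   q4_2020  18.6      

Each (fund, column) pair becomes one row: 3 × 4 = 12 rows.
For example, (BW1, q1_2020) → return_pct=84.7.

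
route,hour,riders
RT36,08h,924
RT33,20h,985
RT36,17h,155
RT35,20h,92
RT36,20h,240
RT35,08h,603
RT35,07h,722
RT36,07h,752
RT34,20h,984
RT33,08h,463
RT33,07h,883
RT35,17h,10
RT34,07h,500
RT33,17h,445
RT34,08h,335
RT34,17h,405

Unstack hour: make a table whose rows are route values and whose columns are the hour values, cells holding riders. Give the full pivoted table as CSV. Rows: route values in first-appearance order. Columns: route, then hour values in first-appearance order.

Columns: route plus the 4 distinct hour values (08h, 20h, 17h, 07h).
For example, row RT36 column 08h takes riders=924 from the long row (RT36, 08h).

route,08h,20h,17h,07h
RT36,924,240,155,752
RT33,463,985,445,883
RT35,603,92,10,722
RT34,335,984,405,500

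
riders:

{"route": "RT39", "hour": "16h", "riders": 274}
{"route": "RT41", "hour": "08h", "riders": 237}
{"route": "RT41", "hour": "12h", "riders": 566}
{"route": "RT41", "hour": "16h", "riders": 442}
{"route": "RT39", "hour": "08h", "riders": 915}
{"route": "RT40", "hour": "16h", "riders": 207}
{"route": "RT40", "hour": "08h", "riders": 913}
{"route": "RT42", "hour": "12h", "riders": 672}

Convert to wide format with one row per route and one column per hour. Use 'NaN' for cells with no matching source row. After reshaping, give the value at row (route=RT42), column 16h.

No long-format row has route=RT42 and hour=16h, so the cell is NaN.

NaN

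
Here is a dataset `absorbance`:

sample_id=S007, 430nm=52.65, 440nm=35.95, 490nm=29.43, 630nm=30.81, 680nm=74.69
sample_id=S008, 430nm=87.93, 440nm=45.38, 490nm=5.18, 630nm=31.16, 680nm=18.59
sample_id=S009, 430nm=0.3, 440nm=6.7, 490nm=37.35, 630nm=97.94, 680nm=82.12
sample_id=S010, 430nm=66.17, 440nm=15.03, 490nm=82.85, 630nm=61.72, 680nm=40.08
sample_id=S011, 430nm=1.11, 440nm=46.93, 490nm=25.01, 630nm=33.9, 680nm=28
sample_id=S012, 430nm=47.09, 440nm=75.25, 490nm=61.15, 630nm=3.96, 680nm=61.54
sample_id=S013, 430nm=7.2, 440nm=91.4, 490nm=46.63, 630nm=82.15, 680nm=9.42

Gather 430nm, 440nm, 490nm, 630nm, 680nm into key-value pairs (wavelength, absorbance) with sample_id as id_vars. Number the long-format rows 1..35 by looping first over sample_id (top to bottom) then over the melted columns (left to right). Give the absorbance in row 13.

37.35

35 rows total (7 × 5). Row 13: index ⌊(13-1)/5⌋ = 2 into sample_id → S009; (13-1) mod 5 = 2 into the melted columns → 490nm.
So row 13 is (S009, 490nm, 37.35); absorbance = 37.35.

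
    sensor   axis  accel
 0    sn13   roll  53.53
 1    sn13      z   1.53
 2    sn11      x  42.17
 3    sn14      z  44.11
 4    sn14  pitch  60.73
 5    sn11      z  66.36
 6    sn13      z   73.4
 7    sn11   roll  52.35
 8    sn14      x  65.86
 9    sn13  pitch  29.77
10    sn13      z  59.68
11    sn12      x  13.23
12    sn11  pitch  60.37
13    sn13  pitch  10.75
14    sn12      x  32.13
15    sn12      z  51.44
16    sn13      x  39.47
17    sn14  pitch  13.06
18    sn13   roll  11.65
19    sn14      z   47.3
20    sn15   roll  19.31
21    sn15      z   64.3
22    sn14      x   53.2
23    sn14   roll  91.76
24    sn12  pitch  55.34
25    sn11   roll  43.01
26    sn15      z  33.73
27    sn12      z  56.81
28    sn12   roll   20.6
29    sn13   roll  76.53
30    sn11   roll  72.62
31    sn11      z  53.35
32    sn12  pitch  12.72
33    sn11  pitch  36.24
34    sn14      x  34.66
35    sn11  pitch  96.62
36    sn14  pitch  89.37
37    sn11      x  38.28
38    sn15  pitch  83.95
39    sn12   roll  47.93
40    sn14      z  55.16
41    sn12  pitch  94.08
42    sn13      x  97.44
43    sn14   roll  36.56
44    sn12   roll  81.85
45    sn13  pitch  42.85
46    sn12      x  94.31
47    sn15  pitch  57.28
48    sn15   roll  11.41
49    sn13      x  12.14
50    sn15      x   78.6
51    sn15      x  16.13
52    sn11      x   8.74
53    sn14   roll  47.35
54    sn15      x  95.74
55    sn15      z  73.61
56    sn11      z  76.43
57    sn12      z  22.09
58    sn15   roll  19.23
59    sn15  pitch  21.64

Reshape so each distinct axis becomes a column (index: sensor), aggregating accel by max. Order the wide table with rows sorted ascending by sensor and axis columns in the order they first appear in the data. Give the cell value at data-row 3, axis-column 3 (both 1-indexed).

With rows sorted ascending by sensor, row 3 is sensor=sn13. axis columns in first-appearance order: roll, z, x, pitch; column 3 is x.
Long rows with sensor=sn13, axis=x: max(39.47, 97.44, 12.14) = 97.44.

97.44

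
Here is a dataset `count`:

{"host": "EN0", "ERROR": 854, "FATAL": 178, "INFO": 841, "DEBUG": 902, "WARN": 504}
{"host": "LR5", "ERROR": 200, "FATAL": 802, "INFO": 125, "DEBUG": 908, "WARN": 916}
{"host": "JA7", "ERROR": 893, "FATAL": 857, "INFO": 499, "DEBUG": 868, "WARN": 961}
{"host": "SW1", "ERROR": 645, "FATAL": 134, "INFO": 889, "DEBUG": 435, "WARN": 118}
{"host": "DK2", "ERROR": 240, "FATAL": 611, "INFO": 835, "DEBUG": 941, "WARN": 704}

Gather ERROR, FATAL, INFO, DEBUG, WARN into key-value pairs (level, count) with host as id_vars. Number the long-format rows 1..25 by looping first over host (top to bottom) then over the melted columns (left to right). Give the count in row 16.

25 rows total (5 × 5). Row 16: index ⌊(16-1)/5⌋ = 3 into host → SW1; (16-1) mod 5 = 0 into the melted columns → ERROR.
So row 16 is (SW1, ERROR, 645); count = 645.

645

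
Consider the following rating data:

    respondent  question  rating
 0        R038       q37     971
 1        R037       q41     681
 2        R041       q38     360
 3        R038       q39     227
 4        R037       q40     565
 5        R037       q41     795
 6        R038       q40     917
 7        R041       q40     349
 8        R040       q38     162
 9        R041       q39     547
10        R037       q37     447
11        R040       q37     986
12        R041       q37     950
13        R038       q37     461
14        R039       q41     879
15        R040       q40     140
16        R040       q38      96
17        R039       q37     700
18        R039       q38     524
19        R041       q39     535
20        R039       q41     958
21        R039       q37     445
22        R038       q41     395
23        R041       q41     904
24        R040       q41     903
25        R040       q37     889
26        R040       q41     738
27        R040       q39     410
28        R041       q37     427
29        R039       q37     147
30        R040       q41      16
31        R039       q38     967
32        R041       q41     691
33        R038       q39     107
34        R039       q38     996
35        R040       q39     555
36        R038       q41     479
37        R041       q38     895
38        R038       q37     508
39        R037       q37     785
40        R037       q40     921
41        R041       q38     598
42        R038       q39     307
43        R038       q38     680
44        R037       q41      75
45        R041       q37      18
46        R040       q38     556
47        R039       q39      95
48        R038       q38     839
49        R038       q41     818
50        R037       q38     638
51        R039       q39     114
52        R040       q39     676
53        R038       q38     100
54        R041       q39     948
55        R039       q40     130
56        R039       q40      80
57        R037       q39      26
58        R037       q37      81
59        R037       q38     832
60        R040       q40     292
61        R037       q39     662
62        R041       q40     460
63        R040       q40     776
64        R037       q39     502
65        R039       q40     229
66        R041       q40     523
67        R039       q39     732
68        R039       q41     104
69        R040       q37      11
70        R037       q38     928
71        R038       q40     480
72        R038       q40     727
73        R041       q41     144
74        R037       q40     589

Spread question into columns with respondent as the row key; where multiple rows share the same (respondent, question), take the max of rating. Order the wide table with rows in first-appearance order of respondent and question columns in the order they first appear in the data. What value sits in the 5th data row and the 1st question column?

With rows in first-appearance order of respondent, row 5 is respondent=R039. question columns in first-appearance order: q37, q41, q38, q39, q40; column 1 is q37.
Long rows with respondent=R039, question=q37: max(700, 445, 147) = 700.

700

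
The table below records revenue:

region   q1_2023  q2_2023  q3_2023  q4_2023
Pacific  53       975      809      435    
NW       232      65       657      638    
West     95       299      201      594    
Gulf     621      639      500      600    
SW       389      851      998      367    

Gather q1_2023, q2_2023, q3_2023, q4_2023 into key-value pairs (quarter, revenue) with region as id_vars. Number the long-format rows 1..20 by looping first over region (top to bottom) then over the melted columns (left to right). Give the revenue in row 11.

20 rows total (5 × 4). Row 11: index ⌊(11-1)/4⌋ = 2 into region → West; (11-1) mod 4 = 2 into the melted columns → q3_2023.
So row 11 is (West, q3_2023, 201); revenue = 201.

201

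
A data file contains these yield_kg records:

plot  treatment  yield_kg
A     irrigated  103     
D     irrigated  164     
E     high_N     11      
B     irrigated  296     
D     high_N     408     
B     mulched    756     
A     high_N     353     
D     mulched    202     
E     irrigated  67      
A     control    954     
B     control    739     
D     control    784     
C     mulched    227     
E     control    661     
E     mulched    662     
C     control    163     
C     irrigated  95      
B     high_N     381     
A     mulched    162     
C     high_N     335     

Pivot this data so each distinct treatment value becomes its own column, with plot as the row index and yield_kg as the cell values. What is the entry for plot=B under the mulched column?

Wide layout: rows indexed by plot, columns are the 4 distinct treatment values (irrigated, high_N, mulched, control).
Cell (plot=B, treatment=mulched) draws from the long row where plot=B and treatment=mulched, which has yield_kg=756.

756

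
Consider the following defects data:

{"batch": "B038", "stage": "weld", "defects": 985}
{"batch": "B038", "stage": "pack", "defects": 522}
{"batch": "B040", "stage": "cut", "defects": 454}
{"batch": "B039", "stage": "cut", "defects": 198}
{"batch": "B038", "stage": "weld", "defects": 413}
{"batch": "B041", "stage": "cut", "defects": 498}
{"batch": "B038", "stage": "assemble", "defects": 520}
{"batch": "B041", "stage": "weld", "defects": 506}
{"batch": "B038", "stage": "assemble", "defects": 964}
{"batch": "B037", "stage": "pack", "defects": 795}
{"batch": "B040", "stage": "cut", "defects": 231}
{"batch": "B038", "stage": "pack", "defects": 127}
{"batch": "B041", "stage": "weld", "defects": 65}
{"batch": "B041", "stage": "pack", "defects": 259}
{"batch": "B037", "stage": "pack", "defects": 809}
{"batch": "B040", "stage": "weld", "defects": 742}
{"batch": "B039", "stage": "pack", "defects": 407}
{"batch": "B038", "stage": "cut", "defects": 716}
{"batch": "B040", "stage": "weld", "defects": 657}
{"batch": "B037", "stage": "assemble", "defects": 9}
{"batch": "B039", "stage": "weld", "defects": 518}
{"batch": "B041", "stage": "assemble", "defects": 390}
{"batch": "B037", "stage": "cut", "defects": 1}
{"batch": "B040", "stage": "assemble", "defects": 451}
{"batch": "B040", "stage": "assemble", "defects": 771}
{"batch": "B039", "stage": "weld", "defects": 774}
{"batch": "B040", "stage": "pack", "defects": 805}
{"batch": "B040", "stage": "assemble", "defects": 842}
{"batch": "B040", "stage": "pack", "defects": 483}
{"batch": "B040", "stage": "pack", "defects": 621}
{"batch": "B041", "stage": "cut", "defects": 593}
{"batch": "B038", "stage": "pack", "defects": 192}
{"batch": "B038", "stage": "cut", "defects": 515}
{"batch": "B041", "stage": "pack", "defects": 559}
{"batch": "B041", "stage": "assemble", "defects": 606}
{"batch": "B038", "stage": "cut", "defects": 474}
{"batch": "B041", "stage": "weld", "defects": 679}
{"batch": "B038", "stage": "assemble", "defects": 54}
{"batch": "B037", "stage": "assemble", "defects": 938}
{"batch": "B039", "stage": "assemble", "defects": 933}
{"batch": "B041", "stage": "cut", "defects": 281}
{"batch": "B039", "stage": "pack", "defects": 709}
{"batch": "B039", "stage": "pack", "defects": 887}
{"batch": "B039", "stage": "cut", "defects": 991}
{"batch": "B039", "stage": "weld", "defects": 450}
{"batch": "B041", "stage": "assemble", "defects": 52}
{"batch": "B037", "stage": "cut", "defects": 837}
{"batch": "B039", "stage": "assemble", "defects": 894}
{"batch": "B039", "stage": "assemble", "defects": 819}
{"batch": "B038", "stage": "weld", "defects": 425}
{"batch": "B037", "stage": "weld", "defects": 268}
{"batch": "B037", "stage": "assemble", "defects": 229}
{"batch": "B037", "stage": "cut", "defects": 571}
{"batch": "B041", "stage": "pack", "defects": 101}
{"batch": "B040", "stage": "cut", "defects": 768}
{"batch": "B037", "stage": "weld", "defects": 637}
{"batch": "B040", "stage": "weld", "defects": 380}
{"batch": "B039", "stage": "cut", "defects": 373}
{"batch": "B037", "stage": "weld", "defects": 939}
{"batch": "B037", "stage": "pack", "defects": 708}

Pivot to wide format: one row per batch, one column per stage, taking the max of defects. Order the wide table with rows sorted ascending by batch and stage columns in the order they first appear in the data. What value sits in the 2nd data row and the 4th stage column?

964

With rows sorted ascending by batch, row 2 is batch=B038. stage columns in first-appearance order: weld, pack, cut, assemble; column 4 is assemble.
Long rows with batch=B038, stage=assemble: max(520, 964, 54) = 964.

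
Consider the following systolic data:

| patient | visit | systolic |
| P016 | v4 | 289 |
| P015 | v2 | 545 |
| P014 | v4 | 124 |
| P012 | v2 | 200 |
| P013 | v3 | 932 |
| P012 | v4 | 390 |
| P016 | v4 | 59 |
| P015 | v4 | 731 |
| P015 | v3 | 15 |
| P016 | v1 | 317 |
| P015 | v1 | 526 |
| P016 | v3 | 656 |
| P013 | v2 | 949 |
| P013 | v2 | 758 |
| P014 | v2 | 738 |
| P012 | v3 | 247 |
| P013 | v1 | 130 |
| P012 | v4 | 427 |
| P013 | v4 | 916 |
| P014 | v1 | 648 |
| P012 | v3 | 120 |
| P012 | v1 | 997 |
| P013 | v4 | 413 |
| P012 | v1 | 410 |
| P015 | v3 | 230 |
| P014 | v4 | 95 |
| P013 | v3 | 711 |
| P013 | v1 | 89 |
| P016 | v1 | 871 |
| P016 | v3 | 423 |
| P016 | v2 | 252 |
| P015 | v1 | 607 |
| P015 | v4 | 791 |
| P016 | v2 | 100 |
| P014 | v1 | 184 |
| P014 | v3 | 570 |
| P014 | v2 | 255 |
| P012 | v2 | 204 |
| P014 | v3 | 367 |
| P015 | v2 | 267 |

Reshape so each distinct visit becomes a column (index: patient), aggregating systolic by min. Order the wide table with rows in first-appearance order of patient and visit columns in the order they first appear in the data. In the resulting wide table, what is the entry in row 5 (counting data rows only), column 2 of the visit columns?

With rows in first-appearance order of patient, row 5 is patient=P013. visit columns in first-appearance order: v4, v2, v3, v1; column 2 is v2.
Long rows with patient=P013, visit=v2: min(949, 758) = 758.

758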